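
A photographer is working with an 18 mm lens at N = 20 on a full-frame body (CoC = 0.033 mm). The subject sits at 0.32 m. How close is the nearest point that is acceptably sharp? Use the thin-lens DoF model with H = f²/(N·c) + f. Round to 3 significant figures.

Hyperfocal distance H = f²/(N·c) + f = 18²/(20 × 0.033) + 18 = 324/0.66 + 18 ≈ 508.9 mm ≈ 0.509 m.
Near limit Dn = s·(H − f)/(H + s − 2f) = 320 × (508.9 − 18) / (508.9 + 320 − 2 × 18) = 320 × 490.9 / 792.9 ≈ 198.12 mm.

198 mm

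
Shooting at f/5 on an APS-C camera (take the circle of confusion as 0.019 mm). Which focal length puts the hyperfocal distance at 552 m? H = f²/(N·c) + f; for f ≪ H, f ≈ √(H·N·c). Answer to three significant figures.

229 mm

From H = f²/(N·c) + f, with f ≪ H: f ≈ √(H·N·c) = √(552000 × 5 × 0.019) = √52440 ≈ 229.0 mm.
The +f correction barely moves this — solving exactly, f² + N·c·f − N·c·H = 0 ⇒ f = (−N·c + √((N·c)² + 4·N·c·H))/2 = (−0.095 + √209760)/2 ≈ 228.95 mm, so f ≈ 229 mm.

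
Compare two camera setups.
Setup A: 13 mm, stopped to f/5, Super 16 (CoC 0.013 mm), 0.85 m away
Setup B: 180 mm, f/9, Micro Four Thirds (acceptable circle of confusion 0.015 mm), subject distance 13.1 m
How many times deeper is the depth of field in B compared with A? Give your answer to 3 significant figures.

2.32

Setup A: H = 13²/(5×0.013) + 13 ≈ 2613.0 mm; DoF = Df − Dn = 1253.55 − 643.00 ≈ 610.55 mm.
Setup B: H = 180²/(9×0.015) + 180 ≈ 240180.0 mm; DoF = Df − Dn = 13845.3 − 12430.8 ≈ 1414.5 mm.
Ratio = 1414.5 / 610.55 ≈ 2.32.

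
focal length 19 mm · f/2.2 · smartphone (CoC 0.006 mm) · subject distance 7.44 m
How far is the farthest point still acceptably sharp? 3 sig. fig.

Hyperfocal distance H = f²/(N·c) + f = 19²/(2.2 × 0.006) + 19 = 361/0.0132 + 19 ≈ 27367.5 mm ≈ 27.37 m.
Far limit Df = s·(H − f)/(H − s) = 7440 × (27367.5 − 19) / (27367.5 − 7440) = 7440 × 27348.5 / 19927.5 ≈ 10211 mm ≈ 10.2 m.

10.2 m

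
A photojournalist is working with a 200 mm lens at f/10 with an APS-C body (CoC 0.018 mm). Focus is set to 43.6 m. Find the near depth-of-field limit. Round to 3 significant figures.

Hyperfocal distance H = f²/(N·c) + f = 200²/(10 × 0.018) + 200 = 40000/0.18 + 200 ≈ 222422.2 mm ≈ 222.4 m.
Near limit Dn = s·(H − f)/(H + s − 2f) = 43600 × (222422.2 − 200) / (222422.2 + 43600 − 2 × 200) = 43600 × 222222.2 / 265622.2 ≈ 36476 mm ≈ 36.5 m.

36.5 m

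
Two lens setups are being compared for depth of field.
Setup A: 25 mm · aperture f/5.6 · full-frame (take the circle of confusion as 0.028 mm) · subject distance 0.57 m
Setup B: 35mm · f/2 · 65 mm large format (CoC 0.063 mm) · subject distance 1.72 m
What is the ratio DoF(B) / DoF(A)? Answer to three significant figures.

Setup A: H = 25²/(5.6×0.028) + 25 ≈ 4011.0 mm; DoF = Df − Dn = 660.28 − 501.44 ≈ 158.84 mm.
Setup B: H = 35²/(2×0.063) + 35 ≈ 9757.2 mm; DoF = Df − Dn = 2080.60 − 1465.93 ≈ 614.67 mm.
Ratio = 614.67 / 158.84 ≈ 3.87.

3.87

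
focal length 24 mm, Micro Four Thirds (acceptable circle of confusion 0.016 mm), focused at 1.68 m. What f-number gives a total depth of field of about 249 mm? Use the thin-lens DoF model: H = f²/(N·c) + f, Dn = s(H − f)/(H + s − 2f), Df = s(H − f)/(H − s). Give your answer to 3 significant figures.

f/1.60

Write h = H − f = f²/(N·c). The thin-lens limits are Dn = s·h/(h + (s−f)) and Df = s·h/(h − (s−f)), so DoF = Df − Dn = 2·s·(s−f)·h / (h² − (s−f)²).
That is a quadratic in h: DoF·h² − 2·s·(s−f)·h − DoF·(s−f)² = 0 ⇒ h = (s−f)·(s + √(s² + DoF²)) / DoF = 1656 × (1680 + √(1680² + 249²)) / 249 = 1656 × (1680 + 1698.35) / 249 ≈ 22468 mm.
Then N = f²/(c·h) = 24² / (0.016 × 22468) = 576 / 359.49 ≈ 1.60.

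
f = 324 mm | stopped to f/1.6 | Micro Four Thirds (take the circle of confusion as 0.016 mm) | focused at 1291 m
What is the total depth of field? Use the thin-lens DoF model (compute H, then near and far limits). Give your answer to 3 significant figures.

902 m

Hyperfocal distance H = f²/(N·c) + f = 324²/(1.6 × 0.016) + 324 = 104976/0.0256 + 324 ≈ 4100949.0 mm ≈ 4101 m.
Near limit Dn = s·(H − f)/(H + s − 2f) = 1291000 × (4100949.0 − 324) / (4100949.0 + 1291000 − 2 × 324) = 1291000 × 4100625.0 / 5391301.0 ≈ 981935 mm.
Far limit Df = s·(H − f)/(H − s) = 1291000 × (4100949.0 − 324) / (4100949.0 − 1291000) = 1291000 × 4100625.0 / 2809949.0 ≈ 1883987 mm.
Depth of field = Df − Dn = 1883987 − 981935 ≈ 902052 mm ≈ 902 m.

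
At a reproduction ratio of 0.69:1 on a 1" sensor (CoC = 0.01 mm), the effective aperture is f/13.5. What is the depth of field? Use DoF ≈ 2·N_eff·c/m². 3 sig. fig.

0.567 mm

At magnification m, DoF ≈ 2·N_eff·c/m² = 2 × 13.5 × 0.01 / 0.69² = 0.27 / 0.4761 ≈ 0.567 mm.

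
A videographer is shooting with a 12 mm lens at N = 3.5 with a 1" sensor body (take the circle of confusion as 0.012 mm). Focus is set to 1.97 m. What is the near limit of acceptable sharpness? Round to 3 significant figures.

1.25 m

Hyperfocal distance H = f²/(N·c) + f = 12²/(3.5 × 0.012) + 12 = 144/0.042 + 12 ≈ 3440.6 mm ≈ 3.441 m.
Near limit Dn = s·(H − f)/(H + s − 2f) = 1970 × (3440.6 − 12) / (3440.6 + 1970 − 2 × 12) = 1970 × 3428.6 / 5386.6 ≈ 1253.9 mm ≈ 1.25 m.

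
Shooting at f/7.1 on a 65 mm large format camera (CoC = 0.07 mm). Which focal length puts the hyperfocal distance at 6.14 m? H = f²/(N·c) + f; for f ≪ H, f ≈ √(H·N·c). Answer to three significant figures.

From H = f²/(N·c) + f, with f ≪ H: f ≈ √(H·N·c) = √(6140 × 7.1 × 0.07) = √3051.6 ≈ 55.24 mm.
Exact: f² + N·c·f − N·c·H = 0 ⇒ f = (−N·c + √((N·c)² + 4·N·c·H))/2 = (−0.497 + √12207)/2 ≈ 54.993 mm ≈ 55.0 mm.

55.0 mm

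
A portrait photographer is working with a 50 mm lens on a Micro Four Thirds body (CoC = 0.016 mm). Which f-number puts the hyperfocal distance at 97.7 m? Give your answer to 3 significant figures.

f/1.60

Rearrange H = f²/(N·c) + f for N: N = f² / ((H − f)·c).
N = 50² / ((97700 − 50) × 0.016) = 2500 / 1562 ≈ 1.60.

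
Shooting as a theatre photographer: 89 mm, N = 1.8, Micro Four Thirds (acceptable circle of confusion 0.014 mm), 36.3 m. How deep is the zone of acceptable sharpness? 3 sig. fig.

8.48 m

Hyperfocal distance H = f²/(N·c) + f = 89²/(1.8 × 0.014) + 89 = 7921/0.0252 + 89 ≈ 314414.4 mm ≈ 314.4 m.
Near limit Dn = s·(H − f)/(H + s − 2f) = 36300 × (314414.4 − 89) / (314414.4 + 36300 − 2 × 89) = 36300 × 314325.4 / 350536.4 ≈ 32550.1 mm.
Far limit Df = s·(H − f)/(H − s) = 36300 × (314414.4 − 89) / (314414.4 − 36300) = 36300 × 314325.4 / 278114.4 ≈ 41026.3 mm.
Depth of field = Df − Dn = 41026.3 − 32550.1 ≈ 8476.2 mm ≈ 8.48 m.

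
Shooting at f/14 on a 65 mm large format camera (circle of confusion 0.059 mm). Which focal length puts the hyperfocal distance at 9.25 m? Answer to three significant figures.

From H = f²/(N·c) + f, with f ≪ H: f ≈ √(H·N·c) = √(9250 × 14 × 0.059) = √7640.5 ≈ 87.41 mm.
Exact: f² + N·c·f − N·c·H = 0 ⇒ f = (−N·c + √((N·c)² + 4·N·c·H))/2 = (−0.826 + √30563)/2 ≈ 86.998 mm ≈ 87.0 mm.

87.0 mm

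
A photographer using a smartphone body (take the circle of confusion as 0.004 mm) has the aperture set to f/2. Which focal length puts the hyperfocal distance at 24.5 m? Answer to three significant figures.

From H = f²/(N·c) + f, with f ≪ H: f ≈ √(H·N·c) = √(24500 × 2 × 0.004) = √196.00 ≈ 14.00 mm.
The +f correction barely moves this — solving exactly, f² + N·c·f − N·c·H = 0 ⇒ f = (−N·c + √((N·c)² + 4·N·c·H))/2 = (−0.008 + √784.00)/2 ≈ 13.996 mm, so f ≈ 14.0 mm.

14.0 mm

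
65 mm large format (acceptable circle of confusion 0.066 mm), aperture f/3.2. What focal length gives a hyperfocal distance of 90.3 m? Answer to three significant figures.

From H = f²/(N·c) + f, with f ≪ H: f ≈ √(H·N·c) = √(90300 × 3.2 × 0.066) = √19071 ≈ 138.1 mm.
The +f correction barely moves this — solving exactly, f² + N·c·f − N·c·H = 0 ⇒ f = (−N·c + √((N·c)² + 4·N·c·H))/2 = (−0.2112 + √76285)/2 ≈ 137.99 mm, so f ≈ 138 mm.

138 mm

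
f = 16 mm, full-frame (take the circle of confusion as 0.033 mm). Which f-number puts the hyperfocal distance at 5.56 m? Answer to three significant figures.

Rearrange H = f²/(N·c) + f for N: N = f² / ((H − f)·c).
N = 16² / ((5560 − 16) × 0.033) = 256 / 183.0 ≈ 1.40.

f/1.40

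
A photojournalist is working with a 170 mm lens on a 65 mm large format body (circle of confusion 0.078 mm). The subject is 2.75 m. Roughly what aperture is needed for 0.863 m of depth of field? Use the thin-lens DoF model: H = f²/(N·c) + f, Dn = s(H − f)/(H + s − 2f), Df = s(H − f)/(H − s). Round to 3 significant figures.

Write h = H − f = f²/(N·c). The thin-lens limits are Dn = s·h/(h + (s−f)) and Df = s·h/(h − (s−f)), so DoF = Df − Dn = 2·s·(s−f)·h / (h² − (s−f)²).
That is a quadratic in h: DoF·h² − 2·s·(s−f)·h − DoF·(s−f)² = 0 ⇒ h = (s−f)·(s + √(s² + DoF²)) / DoF = 2580 × (2750 + √(2750² + 863²)) / 863 = 2580 × (2750 + 2882.23) / 863 ≈ 16838 mm.
Then N = f²/(c·h) = 170² / (0.078 × 16838) = 28900 / 1313.4 ≈ 22.

f/22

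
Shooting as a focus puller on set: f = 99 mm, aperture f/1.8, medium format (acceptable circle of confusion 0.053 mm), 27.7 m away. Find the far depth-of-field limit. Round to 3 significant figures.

Hyperfocal distance H = f²/(N·c) + f = 99²/(1.8 × 0.053) + 99 = 9801/0.0954 + 99 ≈ 102834.8 mm ≈ 102.8 m.
Far limit Df = s·(H − f)/(H − s) = 27700 × (102834.8 − 99) / (102834.8 − 27700) = 27700 × 102735.8 / 75134.8 ≈ 37876 mm ≈ 37.9 m.

37.9 m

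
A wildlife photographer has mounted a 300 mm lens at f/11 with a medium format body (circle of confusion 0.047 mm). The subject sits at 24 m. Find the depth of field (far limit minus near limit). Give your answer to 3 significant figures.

Hyperfocal distance H = f²/(N·c) + f = 300²/(11 × 0.047) + 300 = 90000/0.517 + 300 ≈ 174381.2 mm ≈ 174.4 m.
Near limit Dn = s·(H − f)/(H + s − 2f) = 24000 × (174381.2 − 300) / (174381.2 + 24000 − 2 × 300) = 24000 × 174081.2 / 197781.2 ≈ 21124.1 mm.
Far limit Df = s·(H − f)/(H − s) = 24000 × (174381.2 − 300) / (174381.2 − 24000) = 24000 × 174081.2 / 150381.2 ≈ 27782.4 mm.
Depth of field = Df − Dn = 27782.4 − 21124.1 ≈ 6658.3 mm ≈ 6.66 m.

6.66 m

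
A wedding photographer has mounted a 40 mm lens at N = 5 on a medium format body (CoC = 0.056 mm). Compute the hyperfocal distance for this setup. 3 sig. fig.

5.75 m

Hyperfocal distance H = f²/(N·c) + f = 40²/(5 × 0.056) + 40 = 1600/0.28 + 40 ≈ 5754.3 mm ≈ 5.75 m.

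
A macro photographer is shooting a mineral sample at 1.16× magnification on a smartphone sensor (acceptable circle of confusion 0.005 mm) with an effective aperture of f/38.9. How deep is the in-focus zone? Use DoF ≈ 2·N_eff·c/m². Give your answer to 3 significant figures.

At magnification m, DoF ≈ 2·N_eff·c/m² = 2 × 38.9 × 0.005 / 1.16² = 0.389 / 1.346 ≈ 0.289 mm.

0.289 mm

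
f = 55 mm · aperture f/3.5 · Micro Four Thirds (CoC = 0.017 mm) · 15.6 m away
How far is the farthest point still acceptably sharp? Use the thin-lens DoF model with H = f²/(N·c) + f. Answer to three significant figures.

22.5 m

Hyperfocal distance H = f²/(N·c) + f = 55²/(3.5 × 0.017) + 55 = 3025/0.0595 + 55 ≈ 50895.3 mm ≈ 50.90 m.
Far limit Df = s·(H − f)/(H − s) = 15600 × (50895.3 − 55) / (50895.3 − 15600) = 15600 × 50840.3 / 35295.3 ≈ 22471 mm ≈ 22.5 m.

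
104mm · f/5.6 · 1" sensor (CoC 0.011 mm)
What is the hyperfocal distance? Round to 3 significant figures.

176 m

Hyperfocal distance H = f²/(N·c) + f = 104²/(5.6 × 0.011) + 104 = 10816/0.0616 + 104 ≈ 175688.4 mm ≈ 176 m.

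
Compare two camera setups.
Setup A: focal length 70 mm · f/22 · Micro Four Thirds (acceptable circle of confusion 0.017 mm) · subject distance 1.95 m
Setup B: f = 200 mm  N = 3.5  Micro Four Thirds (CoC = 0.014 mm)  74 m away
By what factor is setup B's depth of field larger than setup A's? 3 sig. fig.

23.6

Setup A: H = 70²/(22×0.017) + 70 ≈ 13171.6 mm; DoF = Df − Dn = 2276.69 − 1705.30 ≈ 571.39 mm.
Setup B: H = 200²/(3.5×0.014) + 200 ≈ 816526.5 mm; DoF = Df − Dn = 81355 − 67865 ≈ 13490 mm.
Ratio = 13490 / 571.39 ≈ 23.6.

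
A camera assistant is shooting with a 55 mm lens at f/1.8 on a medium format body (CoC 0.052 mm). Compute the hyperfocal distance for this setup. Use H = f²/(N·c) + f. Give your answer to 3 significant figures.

32.4 m

Hyperfocal distance H = f²/(N·c) + f = 55²/(1.8 × 0.052) + 55 = 3025/0.0936 + 55 ≈ 32373.4 mm ≈ 32.4 m.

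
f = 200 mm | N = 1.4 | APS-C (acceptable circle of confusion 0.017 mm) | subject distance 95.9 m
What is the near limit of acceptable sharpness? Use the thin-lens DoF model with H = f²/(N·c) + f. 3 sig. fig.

Hyperfocal distance H = f²/(N·c) + f = 200²/(1.4 × 0.017) + 200 = 40000/0.0238 + 200 ≈ 1680872.3 mm ≈ 1681 m.
Near limit Dn = s·(H − f)/(H + s − 2f) = 95900 × (1680872.3 − 200) / (1680872.3 + 95900 − 2 × 200) = 95900 × 1680672.3 / 1776372.3 ≈ 90733 mm ≈ 90.7 m.

90.7 m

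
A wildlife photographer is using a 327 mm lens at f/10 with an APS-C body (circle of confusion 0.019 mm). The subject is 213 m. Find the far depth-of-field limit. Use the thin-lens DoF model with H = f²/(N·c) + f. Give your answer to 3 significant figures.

342 m

Hyperfocal distance H = f²/(N·c) + f = 327²/(10 × 0.019) + 327 = 106929/0.19 + 327 ≈ 563111.2 mm ≈ 563.1 m.
Far limit Df = s·(H − f)/(H − s) = 213000 × (563111.2 − 327) / (563111.2 − 213000) = 213000 × 562784.2 / 350111.2 ≈ 342386 mm ≈ 342 m.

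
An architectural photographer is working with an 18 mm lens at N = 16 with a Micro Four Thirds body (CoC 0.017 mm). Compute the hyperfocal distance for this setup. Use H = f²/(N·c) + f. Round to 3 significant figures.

1.21 m

Hyperfocal distance H = f²/(N·c) + f = 18²/(16 × 0.017) + 18 = 324/0.272 + 18 ≈ 1209.2 mm ≈ 1.21 m.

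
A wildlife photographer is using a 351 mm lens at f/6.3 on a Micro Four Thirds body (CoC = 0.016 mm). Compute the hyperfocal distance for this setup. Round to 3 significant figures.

1220 m

Hyperfocal distance H = f²/(N·c) + f = 351²/(6.3 × 0.016) + 351 = 123201/0.1008 + 351 ≈ 1222583.1 mm ≈ 1220 m.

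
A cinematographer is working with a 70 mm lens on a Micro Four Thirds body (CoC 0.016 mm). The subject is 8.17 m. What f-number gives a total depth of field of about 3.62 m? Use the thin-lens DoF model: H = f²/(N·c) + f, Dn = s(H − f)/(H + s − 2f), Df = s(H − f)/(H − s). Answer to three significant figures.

Write h = H − f = f²/(N·c). The thin-lens limits are Dn = s·h/(h + (s−f)) and Df = s·h/(h − (s−f)), so DoF = Df − Dn = 2·s·(s−f)·h / (h² − (s−f)²).
That is a quadratic in h: DoF·h² − 2·s·(s−f)·h − DoF·(s−f)² = 0 ⇒ h = (s−f)·(s + √(s² + DoF²)) / DoF = 8100 × (8170 + √(8170² + 3620²)) / 3620 = 8100 × (8170 + 8936.07) / 3620 ≈ 38276 mm.
Then N = f²/(c·h) = 70² / (0.016 × 38276) = 4900 / 612.42 ≈ 8.

f/8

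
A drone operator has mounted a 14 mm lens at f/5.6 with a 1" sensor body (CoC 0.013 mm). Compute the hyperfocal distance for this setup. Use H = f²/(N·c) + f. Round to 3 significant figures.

Hyperfocal distance H = f²/(N·c) + f = 14²/(5.6 × 0.013) + 14 = 196/0.0728 + 14 ≈ 2706.3 mm ≈ 2.71 m.

2.71 m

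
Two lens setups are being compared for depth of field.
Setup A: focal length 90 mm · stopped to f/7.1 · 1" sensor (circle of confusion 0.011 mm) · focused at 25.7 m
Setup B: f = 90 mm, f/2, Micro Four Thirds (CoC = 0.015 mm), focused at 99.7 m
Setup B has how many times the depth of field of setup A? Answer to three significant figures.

Setup A: H = 90²/(7.1×0.011) + 90 ≈ 103803.2 mm; DoF = Df − Dn = 34127 − 20611 ≈ 13516 mm.
Setup B: H = 90²/(2×0.015) + 90 ≈ 270090.0 mm; DoF = Df − Dn = 157985 − 72831 ≈ 85154 mm.
Ratio = 85154 / 13516 ≈ 6.30.

6.30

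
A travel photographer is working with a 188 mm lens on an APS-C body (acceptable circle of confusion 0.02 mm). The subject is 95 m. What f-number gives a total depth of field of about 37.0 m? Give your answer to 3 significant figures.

f/3.50

Write h = H − f = f²/(N·c). The thin-lens limits are Dn = s·h/(h + (s−f)) and Df = s·h/(h − (s−f)), so DoF = Df − Dn = 2·s·(s−f)·h / (h² − (s−f)²).
That is a quadratic in h: DoF·h² − 2·s·(s−f)·h − DoF·(s−f)² = 0 ⇒ h = (s−f)·(s + √(s² + DoF²)) / DoF = 94812 × (95000 + √(95000² + 37000²)) / 37000 = 94812 × (95000 + 101951) / 37000 ≈ 504684 mm.
Then N = f²/(c·h) = 188² / (0.02 × 504684) = 35344 / 10094 ≈ 3.50.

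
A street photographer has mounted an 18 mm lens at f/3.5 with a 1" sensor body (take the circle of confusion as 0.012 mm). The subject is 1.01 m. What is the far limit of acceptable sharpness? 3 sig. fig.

1.16 m

Hyperfocal distance H = f²/(N·c) + f = 18²/(3.5 × 0.012) + 18 = 324/0.042 + 18 ≈ 7732.3 mm ≈ 7.732 m.
Far limit Df = s·(H − f)/(H − s) = 1010 × (7732.3 − 18) / (7732.3 − 1010) = 1010 × 7714.3 / 6722.3 ≈ 1159.0 mm ≈ 1.16 m.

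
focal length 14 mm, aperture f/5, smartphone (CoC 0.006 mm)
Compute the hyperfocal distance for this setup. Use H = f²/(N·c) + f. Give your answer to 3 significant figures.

6.55 m

Hyperfocal distance H = f²/(N·c) + f = 14²/(5 × 0.006) + 14 = 196/0.03 + 14 ≈ 6547.3 mm ≈ 6.55 m.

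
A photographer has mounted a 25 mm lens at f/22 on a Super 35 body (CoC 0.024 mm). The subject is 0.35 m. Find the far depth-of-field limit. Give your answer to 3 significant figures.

Hyperfocal distance H = f²/(N·c) + f = 25²/(22 × 0.024) + 25 = 625/0.528 + 25 ≈ 1208.7 mm ≈ 1.209 m.
Far limit Df = s·(H − f)/(H − s) = 350 × (1208.7 − 25) / (1208.7 − 350) = 350 × 1183.7 / 858.7 ≈ 482.47 mm.

482 mm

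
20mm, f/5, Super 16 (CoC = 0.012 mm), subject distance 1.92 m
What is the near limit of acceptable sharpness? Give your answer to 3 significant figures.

Hyperfocal distance H = f²/(N·c) + f = 20²/(5 × 0.012) + 20 = 400/0.06 + 20 ≈ 6686.7 mm ≈ 6.687 m.
Near limit Dn = s·(H − f)/(H + s − 2f) = 1920 × (6686.7 − 20) / (6686.7 + 1920 − 2 × 20) = 1920 × 6666.7 / 8566.7 ≈ 1494.2 mm ≈ 1.49 m.

1.49 m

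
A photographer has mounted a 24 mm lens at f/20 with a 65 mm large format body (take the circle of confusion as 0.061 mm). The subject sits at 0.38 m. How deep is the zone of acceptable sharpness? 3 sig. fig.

Hyperfocal distance H = f²/(N·c) + f = 24²/(20 × 0.061) + 24 = 576/1.22 + 24 ≈ 496.1 mm ≈ 0.496 m.
Near limit Dn = s·(H − f)/(H + s − 2f) = 380 × (496.1 − 24) / (496.1 + 380 − 2 × 24) = 380 × 472.1 / 828.1 ≈ 216.6 mm.
Far limit Df = s·(H − f)/(H − s) = 380 × (496.1 − 24) / (496.1 − 380) = 380 × 472.1 / 116.1 ≈ 1544.9 mm.
Depth of field = Df − Dn = 1544.9 − 216.6 ≈ 1328.3 mm ≈ 1.33 m.

1.33 m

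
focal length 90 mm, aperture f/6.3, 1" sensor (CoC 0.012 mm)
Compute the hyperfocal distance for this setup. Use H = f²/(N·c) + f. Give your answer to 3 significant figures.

107 m

Hyperfocal distance H = f²/(N·c) + f = 90²/(6.3 × 0.012) + 90 = 8100/0.0756 + 90 ≈ 107232.9 mm ≈ 107 m.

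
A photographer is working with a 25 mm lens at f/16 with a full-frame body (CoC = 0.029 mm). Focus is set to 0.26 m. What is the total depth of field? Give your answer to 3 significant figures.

Hyperfocal distance H = f²/(N·c) + f = 25²/(16 × 0.029) + 25 = 625/0.464 + 25 ≈ 1372.0 mm ≈ 1.372 m.
Near limit Dn = s·(H − f)/(H + s − 2f) = 260 × (1372.0 − 25) / (1372.0 + 260 − 2 × 25) = 260 × 1347.0 / 1582.0 ≈ 221.378 mm.
Far limit Df = s·(H − f)/(H − s) = 260 × (1372.0 − 25) / (1372.0 − 260) = 260 × 1347.0 / 1112.0 ≈ 314.947 mm.
Depth of field = Df − Dn = 314.947 − 221.378 ≈ 93.569 mm.

93.6 mm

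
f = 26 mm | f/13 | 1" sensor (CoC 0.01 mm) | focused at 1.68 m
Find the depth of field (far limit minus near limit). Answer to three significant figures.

Hyperfocal distance H = f²/(N·c) + f = 26²/(13 × 0.01) + 26 = 676/0.13 + 26 ≈ 5226.0 mm ≈ 5.226 m.
Near limit Dn = s·(H − f)/(H + s − 2f) = 1680 × (5226.0 − 26) / (5226.0 + 1680 − 2 × 26) = 1680 × 5200.0 / 6854.0 ≈ 1274.6 mm.
Far limit Df = s·(H − f)/(H − s) = 1680 × (5226.0 − 26) / (5226.0 − 1680) = 1680 × 5200.0 / 3546.0 ≈ 2463.6 mm.
Depth of field = Df − Dn = 2463.6 − 1274.6 ≈ 1189.0 mm ≈ 1.19 m.

1.19 m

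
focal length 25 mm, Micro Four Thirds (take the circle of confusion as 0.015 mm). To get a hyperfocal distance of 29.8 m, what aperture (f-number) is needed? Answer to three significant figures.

Rearrange H = f²/(N·c) + f for N: N = f² / ((H − f)·c).
N = 25² / ((29800 − 25) × 0.015) = 625 / 446.6 ≈ 1.40.

f/1.40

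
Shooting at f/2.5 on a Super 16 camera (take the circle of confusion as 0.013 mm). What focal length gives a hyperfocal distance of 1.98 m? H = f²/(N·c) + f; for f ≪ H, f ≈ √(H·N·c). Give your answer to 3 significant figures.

8.01 mm

From H = f²/(N·c) + f, with f ≪ H: f ≈ √(H·N·c) = √(1980 × 2.5 × 0.013) = √64.350 ≈ 8.022 mm.
Exact: f² + N·c·f − N·c·H = 0 ⇒ f = (−N·c + √((N·c)² + 4·N·c·H))/2 = (−0.0325 + √257.40)/2 ≈ 8.0056 mm ≈ 8.01 mm.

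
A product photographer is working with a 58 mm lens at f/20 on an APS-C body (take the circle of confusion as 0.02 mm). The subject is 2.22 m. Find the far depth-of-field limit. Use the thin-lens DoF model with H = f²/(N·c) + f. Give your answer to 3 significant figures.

Hyperfocal distance H = f²/(N·c) + f = 58²/(20 × 0.02) + 58 = 3364/0.4 + 58 ≈ 8468.0 mm ≈ 8.468 m.
Far limit Df = s·(H − f)/(H − s) = 2220 × (8468.0 − 58) / (8468.0 − 2220) = 2220 × 8410.0 / 6248.0 ≈ 2988.2 mm ≈ 2.99 m.

2.99 m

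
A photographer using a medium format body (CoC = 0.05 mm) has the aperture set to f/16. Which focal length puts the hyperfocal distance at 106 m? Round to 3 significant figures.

291 mm

From H = f²/(N·c) + f, with f ≪ H: f ≈ √(H·N·c) = √(106000 × 16 × 0.05) = √84800 ≈ 291.2 mm.
The +f correction barely moves this — solving exactly, f² + N·c·f − N·c·H = 0 ⇒ f = (−N·c + √((N·c)² + 4·N·c·H))/2 = (−0.8 + √339201)/2 ≈ 290.80 mm, so f ≈ 291 mm.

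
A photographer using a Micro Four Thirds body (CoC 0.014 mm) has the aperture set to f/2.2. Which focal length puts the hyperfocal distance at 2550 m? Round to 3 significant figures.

280 mm

From H = f²/(N·c) + f, with f ≪ H: f ≈ √(H·N·c) = √(2550000 × 2.2 × 0.014) = √78540 ≈ 280.2 mm.
The +f correction barely moves this — solving exactly, f² + N·c·f − N·c·H = 0 ⇒ f = (−N·c + √((N·c)² + 4·N·c·H))/2 = (−0.0308 + √314160)/2 ≈ 280.23 mm, so f ≈ 280 mm.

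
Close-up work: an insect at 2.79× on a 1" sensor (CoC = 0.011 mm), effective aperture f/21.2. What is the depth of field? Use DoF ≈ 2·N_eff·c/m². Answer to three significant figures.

At magnification m, DoF ≈ 2·N_eff·c/m² = 2 × 21.2 × 0.011 / 2.79² = 0.4664 / 7.784 ≈ 0.0599 mm.

0.0599 mm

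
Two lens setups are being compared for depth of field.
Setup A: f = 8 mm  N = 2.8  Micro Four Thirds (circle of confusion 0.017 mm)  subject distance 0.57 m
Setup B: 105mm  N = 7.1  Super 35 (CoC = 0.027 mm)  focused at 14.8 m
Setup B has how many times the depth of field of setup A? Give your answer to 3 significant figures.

14.0

Setup A: H = 8²/(2.8×0.017) + 8 ≈ 1352.5 mm; DoF = Df − Dn = 979.36 − 401.98 ≈ 577.38 mm.
Setup B: H = 105²/(7.1×0.027) + 105 ≈ 57616.7 mm; DoF = Df − Dn = 19879.5 − 11788.0 ≈ 8091.5 mm.
Ratio = 8091.5 / 577.38 ≈ 14.0.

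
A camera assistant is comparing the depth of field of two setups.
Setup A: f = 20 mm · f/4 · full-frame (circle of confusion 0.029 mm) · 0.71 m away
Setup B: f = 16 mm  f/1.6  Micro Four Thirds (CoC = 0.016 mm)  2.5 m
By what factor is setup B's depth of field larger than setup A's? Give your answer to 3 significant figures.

Setup A: H = 20²/(4×0.029) + 20 ≈ 3468.3 mm; DoF = Df − Dn = 887.61 − 591.62 ≈ 295.99 mm.
Setup B: H = 16²/(1.6×0.016) + 16 ≈ 10016.0 mm; DoF = Df − Dn = 3326.2 − 2002.6 ≈ 1323.6 mm.
Ratio = 1323.6 / 295.99 ≈ 4.47.

4.47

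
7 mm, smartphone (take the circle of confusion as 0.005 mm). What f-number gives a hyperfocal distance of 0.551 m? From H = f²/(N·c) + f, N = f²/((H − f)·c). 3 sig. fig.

Rearrange H = f²/(N·c) + f for N: N = f² / ((H − f)·c).
N = 7² / ((551 − 7) × 0.005) = 49 / 2.720 ≈ 18.

f/18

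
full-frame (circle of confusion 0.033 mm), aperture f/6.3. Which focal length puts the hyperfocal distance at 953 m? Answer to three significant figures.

From H = f²/(N·c) + f, with f ≪ H: f ≈ √(H·N·c) = √(953000 × 6.3 × 0.033) = √198129 ≈ 445.1 mm.
The +f correction barely moves this — solving exactly, f² + N·c·f − N·c·H = 0 ⇒ f = (−N·c + √((N·c)² + 4·N·c·H))/2 = (−0.2079 + √792515)/2 ≈ 445.01 mm, so f ≈ 445 mm.

445 mm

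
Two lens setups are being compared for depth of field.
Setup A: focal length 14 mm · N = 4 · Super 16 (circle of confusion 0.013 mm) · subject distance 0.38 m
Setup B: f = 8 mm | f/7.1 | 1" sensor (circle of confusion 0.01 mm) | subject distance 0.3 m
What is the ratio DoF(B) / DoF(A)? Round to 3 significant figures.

Setup A: H = 14²/(4×0.013) + 14 ≈ 3783.2 mm; DoF = Df − Dn = 420.867 − 346.367 ≈ 74.500 mm.
Setup B: H = 8²/(7.1×0.01) + 8 ≈ 909.4 mm; DoF = Df − Dn = 443.75 − 226.60 ≈ 217.15 mm.
Ratio = 217.15 / 74.500 ≈ 2.91.

2.91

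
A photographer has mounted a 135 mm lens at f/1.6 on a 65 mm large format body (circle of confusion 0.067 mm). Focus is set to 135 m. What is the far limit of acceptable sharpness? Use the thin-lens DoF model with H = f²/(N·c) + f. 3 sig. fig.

Hyperfocal distance H = f²/(N·c) + f = 135²/(1.6 × 0.067) + 135 = 18225/0.1072 + 135 ≈ 170144.3 mm ≈ 170.1 m.
Far limit Df = s·(H − f)/(H − s) = 135000 × (170144.3 − 135) / (170144.3 − 135000) = 135000 × 170009.3 / 35144.3 ≈ 653057 mm ≈ 653 m.

653 m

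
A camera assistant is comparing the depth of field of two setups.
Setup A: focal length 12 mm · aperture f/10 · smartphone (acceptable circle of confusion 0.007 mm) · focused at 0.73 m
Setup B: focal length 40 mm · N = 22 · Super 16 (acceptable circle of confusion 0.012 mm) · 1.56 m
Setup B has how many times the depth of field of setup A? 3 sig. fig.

Setup A: H = 12²/(10×0.007) + 12 ≈ 2069.1 mm; DoF = Df − Dn = 1121.40 − 541.13 ≈ 580.27 mm.
Setup B: H = 40²/(22×0.012) + 40 ≈ 6100.6 mm; DoF = Df − Dn = 2082.22 − 1247.20 ≈ 835.02 mm.
Ratio = 835.02 / 580.27 ≈ 1.44.

1.44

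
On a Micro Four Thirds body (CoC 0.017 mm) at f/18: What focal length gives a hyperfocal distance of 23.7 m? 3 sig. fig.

85.0 mm

From H = f²/(N·c) + f, with f ≪ H: f ≈ √(H·N·c) = √(23700 × 18 × 0.017) = √7252.2 ≈ 85.16 mm.
Exact: f² + N·c·f − N·c·H = 0 ⇒ f = (−N·c + √((N·c)² + 4·N·c·H))/2 = (−0.306 + √29009)/2 ≈ 85.007 mm ≈ 85.0 mm.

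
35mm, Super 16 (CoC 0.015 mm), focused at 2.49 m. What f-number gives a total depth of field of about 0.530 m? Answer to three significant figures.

f/3.50

Write h = H − f = f²/(N·c). The thin-lens limits are Dn = s·h/(h + (s−f)) and Df = s·h/(h − (s−f)), so DoF = Df − Dn = 2·s·(s−f)·h / (h² − (s−f)²).
That is a quadratic in h: DoF·h² − 2·s·(s−f)·h − DoF·(s−f)² = 0 ⇒ h = (s−f)·(s + √(s² + DoF²)) / DoF = 2455 × (2490 + √(2490² + 530²)) / 530 = 2455 × (2490 + 2545.78) / 530 ≈ 23326 mm.
Then N = f²/(c·h) = 35² / (0.015 × 23326) = 1225 / 349.89 ≈ 3.50.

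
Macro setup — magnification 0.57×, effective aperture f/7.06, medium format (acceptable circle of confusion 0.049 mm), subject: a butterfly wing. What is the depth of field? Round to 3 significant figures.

At magnification m, DoF ≈ 2·N_eff·c/m² = 2 × 7.06 × 0.049 / 0.57² = 0.6919 / 0.3249 ≈ 2.13 mm.

2.13 mm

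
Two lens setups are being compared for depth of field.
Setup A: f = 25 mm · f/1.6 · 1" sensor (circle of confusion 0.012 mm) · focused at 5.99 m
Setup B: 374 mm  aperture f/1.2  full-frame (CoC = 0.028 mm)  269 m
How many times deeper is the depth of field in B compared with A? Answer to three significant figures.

Setup A: H = 25²/(1.6×0.012) + 25 ≈ 32577.1 mm; DoF = Df − Dn = 7333.9 − 5062.4 ≈ 2271.5 mm.
Setup B: H = 374²/(1.2×0.028) + 374 ≈ 4163350.2 mm; DoF = Df − Dn = 287555 − 252694 ≈ 34861 mm.
Ratio = 34861 / 2271.5 ≈ 15.3.

15.3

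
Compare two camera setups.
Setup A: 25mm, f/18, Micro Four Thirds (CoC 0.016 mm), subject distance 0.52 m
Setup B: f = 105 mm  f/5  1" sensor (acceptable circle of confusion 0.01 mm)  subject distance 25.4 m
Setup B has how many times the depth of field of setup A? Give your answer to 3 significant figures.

23.6

Setup A: H = 25²/(18×0.016) + 25 ≈ 2195.1 mm; DoF = Df − Dn = 673.66 − 423.42 ≈ 250.24 mm.
Setup B: H = 105²/(5×0.01) + 105 ≈ 220605.0 mm; DoF = Df − Dn = 28691.4 − 22786.1 ≈ 5905.3 mm.
Ratio = 5905.3 / 250.24 ≈ 23.6.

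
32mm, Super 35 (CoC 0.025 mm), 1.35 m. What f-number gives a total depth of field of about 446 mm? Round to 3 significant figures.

Write h = H − f = f²/(N·c). The thin-lens limits are Dn = s·h/(h + (s−f)) and Df = s·h/(h − (s−f)), so DoF = Df − Dn = 2·s·(s−f)·h / (h² − (s−f)²).
That is a quadratic in h: DoF·h² − 2·s·(s−f)·h − DoF·(s−f)² = 0 ⇒ h = (s−f)·(s + √(s² + DoF²)) / DoF = 1318 × (1350 + √(1350² + 446²)) / 446 = 1318 × (1350 + 1421.77) / 446 ≈ 8191.0 mm.
Then N = f²/(c·h) = 32² / (0.025 × 8191.0) = 1024 / 204.78 ≈ 5.

f/5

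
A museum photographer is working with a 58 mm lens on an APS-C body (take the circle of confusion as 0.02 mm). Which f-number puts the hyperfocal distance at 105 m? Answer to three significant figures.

f/1.60

Rearrange H = f²/(N·c) + f for N: N = f² / ((H − f)·c).
N = 58² / ((105000 − 58) × 0.02) = 3364 / 2099 ≈ 1.60.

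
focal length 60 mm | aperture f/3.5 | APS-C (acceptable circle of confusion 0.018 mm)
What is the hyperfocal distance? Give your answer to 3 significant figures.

Hyperfocal distance H = f²/(N·c) + f = 60²/(3.5 × 0.018) + 60 = 3600/0.063 + 60 ≈ 57202.9 mm ≈ 57.2 m.

57.2 m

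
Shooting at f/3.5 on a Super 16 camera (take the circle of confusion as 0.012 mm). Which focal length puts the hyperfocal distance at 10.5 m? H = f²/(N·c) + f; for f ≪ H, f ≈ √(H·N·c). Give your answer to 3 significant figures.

21.0 mm

From H = f²/(N·c) + f, with f ≪ H: f ≈ √(H·N·c) = √(10500 × 3.5 × 0.012) = √441.00 ≈ 21.00 mm.
The +f correction barely moves this — solving exactly, f² + N·c·f − N·c·H = 0 ⇒ f = (−N·c + √((N·c)² + 4·N·c·H))/2 = (−0.042 + √1764.0)/2 ≈ 20.979 mm, so f ≈ 21.0 mm.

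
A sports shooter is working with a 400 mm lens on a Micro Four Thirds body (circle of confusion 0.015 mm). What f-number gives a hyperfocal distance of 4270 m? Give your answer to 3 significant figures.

Rearrange H = f²/(N·c) + f for N: N = f² / ((H − f)·c).
N = 400² / ((4270000 − 400) × 0.015) = 160000 / 64044 ≈ 2.50.

f/2.50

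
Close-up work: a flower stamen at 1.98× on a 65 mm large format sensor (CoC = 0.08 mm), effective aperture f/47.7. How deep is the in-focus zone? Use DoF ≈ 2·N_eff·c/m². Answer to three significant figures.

At magnification m, DoF ≈ 2·N_eff·c/m² = 2 × 47.7 × 0.08 / 1.98² = 7.632 / 3.92 ≈ 1.95 mm.

1.95 mm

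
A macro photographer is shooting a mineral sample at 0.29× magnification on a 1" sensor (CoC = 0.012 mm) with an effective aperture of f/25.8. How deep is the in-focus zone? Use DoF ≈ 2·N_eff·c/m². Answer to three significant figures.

7.36 mm

At magnification m, DoF ≈ 2·N_eff·c/m² = 2 × 25.8 × 0.012 / 0.29² = 0.6192 / 0.0841 ≈ 7.36 mm.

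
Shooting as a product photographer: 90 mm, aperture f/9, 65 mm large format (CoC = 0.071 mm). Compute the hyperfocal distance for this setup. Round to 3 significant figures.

Hyperfocal distance H = f²/(N·c) + f = 90²/(9 × 0.071) + 90 = 8100/0.639 + 90 ≈ 12766.1 mm ≈ 12.8 m.

12.8 m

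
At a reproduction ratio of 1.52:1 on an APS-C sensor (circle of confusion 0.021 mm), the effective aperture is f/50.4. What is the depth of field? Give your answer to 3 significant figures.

At magnification m, DoF ≈ 2·N_eff·c/m² = 2 × 50.4 × 0.021 / 1.52² = 2.117 / 2.31 ≈ 0.916 mm.

0.916 mm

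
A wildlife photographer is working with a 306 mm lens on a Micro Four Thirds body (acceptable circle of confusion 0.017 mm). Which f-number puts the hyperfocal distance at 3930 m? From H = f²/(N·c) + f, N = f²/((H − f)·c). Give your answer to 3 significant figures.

f/1.40

Rearrange H = f²/(N·c) + f for N: N = f² / ((H − f)·c).
N = 306² / ((3930000 − 306) × 0.017) = 93636 / 66805 ≈ 1.40.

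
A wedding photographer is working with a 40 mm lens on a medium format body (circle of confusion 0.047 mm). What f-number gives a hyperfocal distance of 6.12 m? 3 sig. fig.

f/5.60

Rearrange H = f²/(N·c) + f for N: N = f² / ((H − f)·c).
N = 40² / ((6120 − 40) × 0.047) = 1600 / 285.8 ≈ 5.60.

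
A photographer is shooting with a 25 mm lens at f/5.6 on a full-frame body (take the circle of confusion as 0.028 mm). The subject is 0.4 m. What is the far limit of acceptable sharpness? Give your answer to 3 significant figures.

442 mm

Hyperfocal distance H = f²/(N·c) + f = 25²/(5.6 × 0.028) + 25 = 625/0.1568 + 25 ≈ 4011.0 mm ≈ 4.011 m.
Far limit Df = s·(H − f)/(H − s) = 400 × (4011.0 − 25) / (4011.0 − 400) = 400 × 3986.0 / 3611.0 ≈ 441.54 mm.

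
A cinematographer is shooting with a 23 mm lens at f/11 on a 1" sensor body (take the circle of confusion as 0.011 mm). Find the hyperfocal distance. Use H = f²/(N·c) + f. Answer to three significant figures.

Hyperfocal distance H = f²/(N·c) + f = 23²/(11 × 0.011) + 23 = 529/0.121 + 23 ≈ 4394.9 mm ≈ 4.39 m.

4.39 m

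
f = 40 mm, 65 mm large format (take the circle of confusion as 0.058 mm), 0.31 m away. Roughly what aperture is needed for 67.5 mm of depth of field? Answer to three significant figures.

Write h = H − f = f²/(N·c). The thin-lens limits are Dn = s·h/(h + (s−f)) and Df = s·h/(h − (s−f)), so DoF = Df − Dn = 2·s·(s−f)·h / (h² − (s−f)²).
That is a quadratic in h: DoF·h² − 2·s·(s−f)·h − DoF·(s−f)² = 0 ⇒ h = (s−f)·(s + √(s² + DoF²)) / DoF = 270 × (310 + √(310² + 67.5²)) / 67.5 = 270 × (310 + 317.264) / 67.5 ≈ 2509.1 mm.
Then N = f²/(c·h) = 40² / (0.058 × 2509.1) = 1600 / 145.53 ≈ 11.

f/11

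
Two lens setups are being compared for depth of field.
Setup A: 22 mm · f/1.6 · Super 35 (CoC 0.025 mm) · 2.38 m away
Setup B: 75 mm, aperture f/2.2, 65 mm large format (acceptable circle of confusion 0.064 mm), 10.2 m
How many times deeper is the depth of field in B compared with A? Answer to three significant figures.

Setup A: H = 22²/(1.6×0.025) + 22 ≈ 12122.0 mm; DoF = Df − Dn = 2956.07 − 1991.84 ≈ 964.23 mm.
Setup B: H = 75²/(2.2×0.064) + 75 ≈ 40025.3 mm; DoF = Df − Dn = 13662.7 − 8137.6 ≈ 5525.1 mm.
Ratio = 5525.1 / 964.23 ≈ 5.73.

5.73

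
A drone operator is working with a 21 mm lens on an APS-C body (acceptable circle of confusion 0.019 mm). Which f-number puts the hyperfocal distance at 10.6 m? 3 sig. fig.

f/2.19

Rearrange H = f²/(N·c) + f for N: N = f² / ((H − f)·c).
N = 21² / ((10600 − 21) × 0.019) = 441 / 201.0 ≈ 2.19.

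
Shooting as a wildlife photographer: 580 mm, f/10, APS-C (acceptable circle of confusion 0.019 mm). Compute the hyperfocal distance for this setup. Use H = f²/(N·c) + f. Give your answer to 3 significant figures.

Hyperfocal distance H = f²/(N·c) + f = 580²/(10 × 0.019) + 580 = 336400/0.19 + 580 ≈ 1771106.3 mm ≈ 1770 m.

1770 m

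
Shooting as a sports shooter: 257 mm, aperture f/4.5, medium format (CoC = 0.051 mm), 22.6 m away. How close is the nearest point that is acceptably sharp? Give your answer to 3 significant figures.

21.0 m

Hyperfocal distance H = f²/(N·c) + f = 257²/(4.5 × 0.051) + 257 = 66049/0.2295 + 257 ≈ 288052.2 mm ≈ 288.1 m.
Near limit Dn = s·(H − f)/(H + s − 2f) = 22600 × (288052.2 − 257) / (288052.2 + 22600 − 2 × 257) = 22600 × 287795.2 / 310138.2 ≈ 20972 mm ≈ 21.0 m.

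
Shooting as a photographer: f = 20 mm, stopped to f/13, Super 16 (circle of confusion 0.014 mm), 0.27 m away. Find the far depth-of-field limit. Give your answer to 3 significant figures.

Hyperfocal distance H = f²/(N·c) + f = 20²/(13 × 0.014) + 20 = 400/0.182 + 20 ≈ 2217.8 mm ≈ 2.218 m.
Far limit Df = s·(H − f)/(H − s) = 270 × (2217.8 − 20) / (2217.8 − 270) = 270 × 2197.8 / 1947.8 ≈ 304.65 mm.

305 mm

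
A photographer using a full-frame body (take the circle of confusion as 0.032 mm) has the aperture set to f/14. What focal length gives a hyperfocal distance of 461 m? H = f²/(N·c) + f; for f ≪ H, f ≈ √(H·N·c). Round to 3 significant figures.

454 mm

From H = f²/(N·c) + f, with f ≪ H: f ≈ √(H·N·c) = √(461000 × 14 × 0.032) = √206528 ≈ 454.5 mm.
Exact: f² + N·c·f − N·c·H = 0 ⇒ f = (−N·c + √((N·c)² + 4·N·c·H))/2 = (−0.448 + √826112)/2 ≈ 454.23 mm ≈ 454 mm.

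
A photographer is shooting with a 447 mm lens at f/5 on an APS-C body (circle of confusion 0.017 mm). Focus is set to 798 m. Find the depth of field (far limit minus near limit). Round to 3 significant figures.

612 m

Hyperfocal distance H = f²/(N·c) + f = 447²/(5 × 0.017) + 447 = 199809/0.085 + 447 ≈ 2351141.1 mm ≈ 2351 m.
Near limit Dn = s·(H − f)/(H + s − 2f) = 798000 × (2351141.1 − 447) / (2351141.1 + 798000 − 2 × 447) = 798000 × 2350694.1 / 3148247.1 ≈ 595841 mm.
Far limit Df = s·(H − f)/(H − s) = 798000 × (2351141.1 − 447) / (2351141.1 − 798000) = 798000 × 2350694.1 / 1553141.1 ≈ 1207781 mm.
Depth of field = Df − Dn = 1207781 − 595841 ≈ 611940 mm ≈ 612 m.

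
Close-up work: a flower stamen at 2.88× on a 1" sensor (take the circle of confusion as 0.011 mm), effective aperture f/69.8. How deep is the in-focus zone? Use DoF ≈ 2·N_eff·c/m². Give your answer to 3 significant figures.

0.185 mm

At magnification m, DoF ≈ 2·N_eff·c/m² = 2 × 69.8 × 0.011 / 2.88² = 1.536 / 8.294 ≈ 0.185 mm.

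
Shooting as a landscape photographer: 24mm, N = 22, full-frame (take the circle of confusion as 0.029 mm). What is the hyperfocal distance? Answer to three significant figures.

Hyperfocal distance H = f²/(N·c) + f = 24²/(22 × 0.029) + 24 = 576/0.638 + 24 ≈ 926.8 mm ≈ 0.927 m.

0.927 m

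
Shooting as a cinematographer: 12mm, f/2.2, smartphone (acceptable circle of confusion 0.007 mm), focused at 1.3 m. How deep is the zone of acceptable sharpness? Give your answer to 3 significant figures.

365 mm

Hyperfocal distance H = f²/(N·c) + f = 12²/(2.2 × 0.007) + 12 = 144/0.0154 + 12 ≈ 9362.6 mm ≈ 9.363 m.
Near limit Dn = s·(H − f)/(H + s − 2f) = 1300 × (9362.6 − 12) / (9362.6 + 1300 − 2 × 12) = 1300 × 9350.6 / 10638.6 ≈ 1142.61 mm.
Far limit Df = s·(H − f)/(H − s) = 1300 × (9362.6 − 12) / (9362.6 − 1300) = 1300 × 9350.6 / 8062.6 ≈ 1507.67 mm.
Depth of field = Df − Dn = 1507.67 − 1142.61 ≈ 365.06 mm.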